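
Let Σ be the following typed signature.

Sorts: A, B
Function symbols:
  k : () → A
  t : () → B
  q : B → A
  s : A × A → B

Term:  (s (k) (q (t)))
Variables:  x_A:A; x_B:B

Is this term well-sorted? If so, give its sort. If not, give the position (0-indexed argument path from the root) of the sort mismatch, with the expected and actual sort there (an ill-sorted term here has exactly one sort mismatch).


  (k) : A
    (t) : B
  (q (t)) : A
(s (k) (q (t))) : B

well-sorted; sort = B


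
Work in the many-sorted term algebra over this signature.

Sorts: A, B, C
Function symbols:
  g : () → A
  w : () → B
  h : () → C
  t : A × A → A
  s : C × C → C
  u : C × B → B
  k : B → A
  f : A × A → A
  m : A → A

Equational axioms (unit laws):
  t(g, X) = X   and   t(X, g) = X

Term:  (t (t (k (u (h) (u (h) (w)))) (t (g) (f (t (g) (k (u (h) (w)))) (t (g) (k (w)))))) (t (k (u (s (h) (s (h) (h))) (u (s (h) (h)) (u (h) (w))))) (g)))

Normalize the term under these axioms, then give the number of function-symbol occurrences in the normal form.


size = 29

1. (t (t (k (u (h) (u (h) (w)))) (t (g) (f (t (g) (k (u (h) (w)))) (t (g) (k (w)))))) (t (k (u (s (h) (s (h) (h))) (u (s (h) (h)) (u (h) (w))))) (g)))  →  (t (t (k (u (h) (u (h) (w)))) (f (t (g) (k (u (h) (w)))) (t (g) (k (w))))) (t (k (u (s (h) (s (h) (h))) (u (s (h) (h)) (u (h) (w))))) (g)))
2. (t (t (k (u (h) (u (h) (w)))) (f (t (g) (k (u (h) (w)))) (t (g) (k (w))))) (t (k (u (s (h) (s (h) (h))) (u (s (h) (h)) (u (h) (w))))) (g)))  →  (t (t (k (u (h) (u (h) (w)))) (f (k (u (h) (w))) (t (g) (k (w))))) (t (k (u (s (h) (s (h) (h))) (u (s (h) (h)) (u (h) (w))))) (g)))
3. (t (t (k (u (h) (u (h) (w)))) (f (k (u (h) (w))) (t (g) (k (w))))) (t (k (u (s (h) (s (h) (h))) (u (s (h) (h)) (u (h) (w))))) (g)))  →  (t (t (k (u (h) (u (h) (w)))) (f (k (u (h) (w))) (k (w)))) (t (k (u (s (h) (s (h) (h))) (u (s (h) (h)) (u (h) (w))))) (g)))
4. (t (t (k (u (h) (u (h) (w)))) (f (k (u (h) (w))) (k (w)))) (t (k (u (s (h) (s (h) (h))) (u (s (h) (h)) (u (h) (w))))) (g)))  →  (t (t (k (u (h) (u (h) (w)))) (f (k (u (h) (w))) (k (w)))) (k (u (s (h) (s (h) (h))) (u (s (h) (h)) (u (h) (w))))))
normal form: (t (t (k (u (h) (u (h) (w)))) (f (k (u (h) (w))) (k (w)))) (k (u (s (h) (s (h) (h))) (u (s (h) (h)) (u (h) (w))))))


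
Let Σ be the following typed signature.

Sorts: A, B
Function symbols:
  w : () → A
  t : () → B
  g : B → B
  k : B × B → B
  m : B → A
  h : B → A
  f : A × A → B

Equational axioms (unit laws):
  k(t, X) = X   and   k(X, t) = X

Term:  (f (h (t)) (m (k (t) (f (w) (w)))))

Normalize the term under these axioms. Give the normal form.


1. (f (h (t)) (m (k (t) (f (w) (w)))))  →  (f (h (t)) (m (f (w) (w))))

normal form = (f (h (t)) (m (f (w) (w))))


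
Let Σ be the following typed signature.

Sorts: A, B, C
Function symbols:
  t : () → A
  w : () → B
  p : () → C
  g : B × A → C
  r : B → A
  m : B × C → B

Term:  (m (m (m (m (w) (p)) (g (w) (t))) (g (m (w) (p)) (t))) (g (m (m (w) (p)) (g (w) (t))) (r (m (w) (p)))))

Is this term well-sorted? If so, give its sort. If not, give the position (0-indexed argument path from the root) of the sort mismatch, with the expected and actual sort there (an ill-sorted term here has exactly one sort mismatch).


well-sorted; sort = B

        (w) : B
        (p) : C
      (m (w) (p)) : B
        (w) : B
        (t) : A
      (g (w) (t)) : C
    (m (m (w) (p)) (g (w) (t))) : B
        (w) : B
        (p) : C
      (m (w) (p)) : B
      (t) : A
    (g (m (w) (p)) (t)) : C
  (m (m (m (w) (p)) (g (w) (t))) (g (m (w) (p)) (t))) : B
        (w) : B
        (p) : C
      (m (w) (p)) : B
        (w) : B
        (t) : A
      (g (w) (t)) : C
    (m (m (w) (p)) (g (w) (t))) : B
        (w) : B
        (p) : C
      (m (w) (p)) : B
    (r (m (w) (p))) : A
  (g (m (m (w) (p)) (g (w) (t))) (r (m (w) (p)))) : C
(m (m (m (m (w) (p)) (g (w) (t))) (g (m (w) (p)) (t))) (g (m (m (w) (p)) (g (w) (t))) (r (m (w) (p))))) : B


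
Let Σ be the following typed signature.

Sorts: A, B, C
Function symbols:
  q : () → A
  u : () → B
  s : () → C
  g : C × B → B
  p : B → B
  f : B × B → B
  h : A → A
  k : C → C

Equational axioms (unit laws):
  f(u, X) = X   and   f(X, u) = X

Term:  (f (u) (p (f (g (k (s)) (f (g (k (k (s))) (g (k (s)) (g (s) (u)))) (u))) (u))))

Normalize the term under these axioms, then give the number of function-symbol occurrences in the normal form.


1. (f (u) (p (f (g (k (s)) (f (g (k (k (s))) (g (k (s)) (g (s) (u)))) (u))) (u))))  →  (p (f (g (k (s)) (f (g (k (k (s))) (g (k (s)) (g (s) (u)))) (u))) (u)))
2. (p (f (g (k (s)) (f (g (k (k (s))) (g (k (s)) (g (s) (u)))) (u))) (u)))  →  (p (g (k (s)) (f (g (k (k (s))) (g (k (s)) (g (s) (u)))) (u))))
3. (p (g (k (s)) (f (g (k (k (s))) (g (k (s)) (g (s) (u)))) (u))))  →  (p (g (k (s)) (g (k (k (s))) (g (k (s)) (g (s) (u))))))
normal form: (p (g (k (s)) (g (k (k (s))) (g (k (s)) (g (s) (u))))))

size = 14


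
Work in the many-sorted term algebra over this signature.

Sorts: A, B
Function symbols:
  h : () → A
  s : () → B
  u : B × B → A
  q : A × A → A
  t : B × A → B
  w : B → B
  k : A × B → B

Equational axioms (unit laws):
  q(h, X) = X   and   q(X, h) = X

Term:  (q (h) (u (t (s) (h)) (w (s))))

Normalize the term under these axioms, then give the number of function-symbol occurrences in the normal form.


1. (q (h) (u (t (s) (h)) (w (s))))  →  (u (t (s) (h)) (w (s)))
normal form: (u (t (s) (h)) (w (s)))

size = 6


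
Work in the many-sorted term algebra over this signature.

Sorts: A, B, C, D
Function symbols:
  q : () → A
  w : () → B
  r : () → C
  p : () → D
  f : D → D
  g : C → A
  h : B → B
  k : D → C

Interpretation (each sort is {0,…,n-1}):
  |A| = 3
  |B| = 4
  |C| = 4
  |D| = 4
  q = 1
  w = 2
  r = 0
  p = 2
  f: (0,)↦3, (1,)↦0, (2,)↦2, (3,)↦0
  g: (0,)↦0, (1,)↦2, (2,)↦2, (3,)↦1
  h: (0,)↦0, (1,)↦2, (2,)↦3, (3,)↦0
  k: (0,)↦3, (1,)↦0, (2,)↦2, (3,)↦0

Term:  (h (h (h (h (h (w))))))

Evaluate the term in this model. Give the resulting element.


value = 0

  w = 2
  (h (w)) = h(2,) = 3
  (h (h (w))) = h(3,) = 0
  (h (h (h (w)))) = h(0,) = 0
  (h (h (h (h (w))))) = h(0,) = 0
  (h (h (h (h (h (w)))))) = h(0,) = 0


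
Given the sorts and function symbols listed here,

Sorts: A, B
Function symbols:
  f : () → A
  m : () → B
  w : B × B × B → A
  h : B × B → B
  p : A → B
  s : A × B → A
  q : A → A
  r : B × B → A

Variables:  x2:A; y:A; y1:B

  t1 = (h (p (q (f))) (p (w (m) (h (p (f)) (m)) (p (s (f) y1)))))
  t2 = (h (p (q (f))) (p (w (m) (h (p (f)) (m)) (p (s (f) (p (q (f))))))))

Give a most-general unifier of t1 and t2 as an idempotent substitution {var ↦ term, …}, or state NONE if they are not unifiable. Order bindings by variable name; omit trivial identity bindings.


{y1 ↦ (p (q (f)))}


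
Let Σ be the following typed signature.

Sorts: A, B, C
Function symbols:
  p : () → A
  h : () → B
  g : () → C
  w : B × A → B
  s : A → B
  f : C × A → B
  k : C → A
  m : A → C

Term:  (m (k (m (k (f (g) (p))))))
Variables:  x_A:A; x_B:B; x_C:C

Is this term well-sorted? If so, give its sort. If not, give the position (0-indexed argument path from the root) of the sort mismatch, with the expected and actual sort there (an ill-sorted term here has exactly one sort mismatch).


ill-sorted at position [0, 0, 0, 0]: expected C, got B

          (g) : C
          (p) : A
        (f (g) (p)) : B
      (k (f (g) (p))) : ✗ arg 0 at [0, 0, 0, 0] has sort B, expected C


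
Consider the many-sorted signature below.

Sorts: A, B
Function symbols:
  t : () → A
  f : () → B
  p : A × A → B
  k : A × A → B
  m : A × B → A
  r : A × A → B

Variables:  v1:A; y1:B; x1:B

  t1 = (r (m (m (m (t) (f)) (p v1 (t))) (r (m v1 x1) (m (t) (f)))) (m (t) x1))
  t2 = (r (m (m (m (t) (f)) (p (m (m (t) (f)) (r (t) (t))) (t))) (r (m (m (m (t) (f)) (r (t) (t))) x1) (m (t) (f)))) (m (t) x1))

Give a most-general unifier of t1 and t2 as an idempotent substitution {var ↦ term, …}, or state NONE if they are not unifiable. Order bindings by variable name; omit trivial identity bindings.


{v1 ↦ (m (m (t) (f)) (r (t) (t)))}


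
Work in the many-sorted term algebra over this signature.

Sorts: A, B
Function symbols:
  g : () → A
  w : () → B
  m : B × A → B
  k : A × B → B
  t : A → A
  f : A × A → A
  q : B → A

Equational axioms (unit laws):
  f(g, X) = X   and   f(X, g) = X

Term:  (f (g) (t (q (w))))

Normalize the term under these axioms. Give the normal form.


normal form = (t (q (w)))

1. (f (g) (t (q (w))))  →  (t (q (w)))


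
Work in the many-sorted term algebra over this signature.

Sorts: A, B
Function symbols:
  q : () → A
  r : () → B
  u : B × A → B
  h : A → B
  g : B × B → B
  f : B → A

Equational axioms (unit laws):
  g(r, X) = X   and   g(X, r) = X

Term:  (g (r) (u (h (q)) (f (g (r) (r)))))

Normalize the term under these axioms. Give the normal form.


normal form = (u (h (q)) (f (r)))

1. (g (r) (u (h (q)) (f (g (r) (r)))))  →  (u (h (q)) (f (g (r) (r))))
2. (u (h (q)) (f (g (r) (r))))  →  (u (h (q)) (f (r)))


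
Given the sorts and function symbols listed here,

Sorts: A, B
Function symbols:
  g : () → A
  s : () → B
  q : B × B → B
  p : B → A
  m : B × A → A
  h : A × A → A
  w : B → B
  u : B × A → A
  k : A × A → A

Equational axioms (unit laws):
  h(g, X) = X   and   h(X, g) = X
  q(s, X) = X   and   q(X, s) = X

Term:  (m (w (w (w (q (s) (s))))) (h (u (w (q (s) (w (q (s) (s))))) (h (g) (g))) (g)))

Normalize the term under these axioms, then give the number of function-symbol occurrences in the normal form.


size = 10

1. (m (w (w (w (q (s) (s))))) (h (u (w (q (s) (w (q (s) (s))))) (h (g) (g))) (g)))  →  (m (w (w (w (s)))) (h (u (w (q (s) (w (q (s) (s))))) (h (g) (g))) (g)))
2. (m (w (w (w (s)))) (h (u (w (q (s) (w (q (s) (s))))) (h (g) (g))) (g)))  →  (m (w (w (w (s)))) (u (w (q (s) (w (q (s) (s))))) (h (g) (g))))
3. (m (w (w (w (s)))) (u (w (q (s) (w (q (s) (s))))) (h (g) (g))))  →  (m (w (w (w (s)))) (u (w (w (q (s) (s)))) (h (g) (g))))
4. (m (w (w (w (s)))) (u (w (w (q (s) (s)))) (h (g) (g))))  →  (m (w (w (w (s)))) (u (w (w (s))) (h (g) (g))))
5. (m (w (w (w (s)))) (u (w (w (s))) (h (g) (g))))  →  (m (w (w (w (s)))) (u (w (w (s))) (g)))
normal form: (m (w (w (w (s)))) (u (w (w (s))) (g)))


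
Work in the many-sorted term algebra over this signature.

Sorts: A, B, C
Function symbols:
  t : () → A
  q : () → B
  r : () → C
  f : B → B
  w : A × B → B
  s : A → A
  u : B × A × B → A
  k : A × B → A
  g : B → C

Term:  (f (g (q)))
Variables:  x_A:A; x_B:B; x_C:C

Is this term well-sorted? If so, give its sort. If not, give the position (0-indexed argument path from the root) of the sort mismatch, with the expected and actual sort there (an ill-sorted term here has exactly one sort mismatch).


ill-sorted at position [0]: expected B, got C

    (q) : B
  (g (q)) : C
(f (g (q))) : ✗ arg 0 at [0] has sort C, expected B


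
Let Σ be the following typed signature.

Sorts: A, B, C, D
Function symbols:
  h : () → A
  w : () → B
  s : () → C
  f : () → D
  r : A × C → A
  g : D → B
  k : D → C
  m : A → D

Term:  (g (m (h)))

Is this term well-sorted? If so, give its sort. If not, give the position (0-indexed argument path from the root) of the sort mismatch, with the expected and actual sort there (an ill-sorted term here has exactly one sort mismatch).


well-sorted; sort = B

    (h) : A
  (m (h)) : D
(g (m (h))) : B


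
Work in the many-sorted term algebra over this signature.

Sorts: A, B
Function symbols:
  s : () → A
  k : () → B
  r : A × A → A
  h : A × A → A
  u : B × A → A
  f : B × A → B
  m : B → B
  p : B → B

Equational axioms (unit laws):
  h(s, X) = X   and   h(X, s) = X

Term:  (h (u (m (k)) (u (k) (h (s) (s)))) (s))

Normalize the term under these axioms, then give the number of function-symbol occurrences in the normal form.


1. (h (u (m (k)) (u (k) (h (s) (s)))) (s))  →  (u (m (k)) (u (k) (h (s) (s))))
2. (u (m (k)) (u (k) (h (s) (s))))  →  (u (m (k)) (u (k) (s)))
normal form: (u (m (k)) (u (k) (s)))

size = 6


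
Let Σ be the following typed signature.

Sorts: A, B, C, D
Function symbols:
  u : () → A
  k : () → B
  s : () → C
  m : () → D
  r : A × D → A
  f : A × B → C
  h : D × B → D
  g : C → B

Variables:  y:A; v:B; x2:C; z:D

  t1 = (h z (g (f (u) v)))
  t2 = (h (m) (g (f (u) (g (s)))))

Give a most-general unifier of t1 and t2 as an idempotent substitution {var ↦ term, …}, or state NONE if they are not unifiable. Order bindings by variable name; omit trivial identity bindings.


{v ↦ (g (s)), z ↦ (m)}


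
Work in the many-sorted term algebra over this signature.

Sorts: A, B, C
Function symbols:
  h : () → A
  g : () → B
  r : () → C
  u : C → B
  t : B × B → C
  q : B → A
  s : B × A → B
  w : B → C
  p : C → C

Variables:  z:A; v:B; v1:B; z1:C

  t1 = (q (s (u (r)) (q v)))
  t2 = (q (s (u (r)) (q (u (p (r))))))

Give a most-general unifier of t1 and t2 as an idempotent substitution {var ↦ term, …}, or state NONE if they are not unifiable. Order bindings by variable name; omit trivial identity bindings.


{v ↦ (u (p (r)))}


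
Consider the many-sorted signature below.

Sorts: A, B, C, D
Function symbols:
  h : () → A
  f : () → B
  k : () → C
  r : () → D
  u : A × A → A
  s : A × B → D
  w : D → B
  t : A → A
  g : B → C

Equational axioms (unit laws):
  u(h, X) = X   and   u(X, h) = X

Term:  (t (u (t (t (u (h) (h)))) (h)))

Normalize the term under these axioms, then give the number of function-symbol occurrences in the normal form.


1. (t (u (t (t (u (h) (h)))) (h)))  →  (t (t (t (u (h) (h)))))
2. (t (t (t (u (h) (h)))))  →  (t (t (t (h))))
normal form: (t (t (t (h))))

size = 4


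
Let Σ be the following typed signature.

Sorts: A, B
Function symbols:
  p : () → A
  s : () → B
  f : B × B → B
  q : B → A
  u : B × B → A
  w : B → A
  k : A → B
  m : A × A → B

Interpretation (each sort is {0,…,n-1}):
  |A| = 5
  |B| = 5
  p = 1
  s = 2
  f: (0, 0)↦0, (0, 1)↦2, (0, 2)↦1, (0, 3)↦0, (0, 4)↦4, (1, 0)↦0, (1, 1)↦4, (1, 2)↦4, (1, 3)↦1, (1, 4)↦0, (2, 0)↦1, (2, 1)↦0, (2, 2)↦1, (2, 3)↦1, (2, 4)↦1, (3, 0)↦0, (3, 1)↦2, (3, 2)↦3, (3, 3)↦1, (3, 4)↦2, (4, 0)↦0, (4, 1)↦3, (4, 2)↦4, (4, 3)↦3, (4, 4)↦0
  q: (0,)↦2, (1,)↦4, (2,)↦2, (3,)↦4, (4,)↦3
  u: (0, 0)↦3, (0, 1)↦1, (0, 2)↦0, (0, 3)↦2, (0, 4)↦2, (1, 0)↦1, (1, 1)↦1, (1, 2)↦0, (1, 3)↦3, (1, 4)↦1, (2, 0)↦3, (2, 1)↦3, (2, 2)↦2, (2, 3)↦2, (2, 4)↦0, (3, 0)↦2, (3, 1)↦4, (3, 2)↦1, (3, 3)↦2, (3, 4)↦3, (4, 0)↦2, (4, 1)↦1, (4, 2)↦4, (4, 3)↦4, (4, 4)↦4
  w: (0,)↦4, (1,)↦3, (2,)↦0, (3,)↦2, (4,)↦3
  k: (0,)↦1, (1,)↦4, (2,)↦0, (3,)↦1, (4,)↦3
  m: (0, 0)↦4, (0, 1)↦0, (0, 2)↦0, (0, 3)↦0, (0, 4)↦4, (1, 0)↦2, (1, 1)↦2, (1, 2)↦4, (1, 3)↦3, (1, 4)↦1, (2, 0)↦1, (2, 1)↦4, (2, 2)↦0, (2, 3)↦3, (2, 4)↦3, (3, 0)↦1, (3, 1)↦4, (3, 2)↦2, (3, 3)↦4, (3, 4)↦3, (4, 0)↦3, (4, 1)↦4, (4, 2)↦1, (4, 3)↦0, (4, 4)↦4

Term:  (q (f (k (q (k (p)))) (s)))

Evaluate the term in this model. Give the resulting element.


value = 3

  p = 1
  (k (p)) = k(1,) = 4
  (q (k (p))) = q(4,) = 3
  (k (q (k (p)))) = k(3,) = 1
  s = 2
  (f (k (q (k (p)))) (s)) = f(1, 2) = 4
  (q (f (k (q (k (p)))) (s))) = q(4,) = 3


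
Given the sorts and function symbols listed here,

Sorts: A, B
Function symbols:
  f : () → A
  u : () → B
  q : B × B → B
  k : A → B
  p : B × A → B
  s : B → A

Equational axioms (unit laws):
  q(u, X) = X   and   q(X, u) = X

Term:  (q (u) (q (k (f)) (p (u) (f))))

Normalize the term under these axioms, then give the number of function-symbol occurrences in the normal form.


size = 6

1. (q (u) (q (k (f)) (p (u) (f))))  →  (q (k (f)) (p (u) (f)))
normal form: (q (k (f)) (p (u) (f)))


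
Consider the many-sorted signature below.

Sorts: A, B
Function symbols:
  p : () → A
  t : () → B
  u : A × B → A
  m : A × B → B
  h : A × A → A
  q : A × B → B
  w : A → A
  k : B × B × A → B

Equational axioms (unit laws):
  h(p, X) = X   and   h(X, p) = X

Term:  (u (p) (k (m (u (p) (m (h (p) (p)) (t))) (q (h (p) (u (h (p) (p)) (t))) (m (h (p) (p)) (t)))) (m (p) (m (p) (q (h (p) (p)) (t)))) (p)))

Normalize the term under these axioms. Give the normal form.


normal form = (u (p) (k (m (u (p) (m (p) (t))) (q (u (p) (t)) (m (p) (t)))) (m (p) (m (p) (q (p) (t)))) (p)))

1. (u (p) (k (m (u (p) (m (h (p) (p)) (t))) (q (h (p) (u (h (p) (p)) (t))) (m (h (p) (p)) (t)))) (m (p) (m (p) (q (h (p) (p)) (t)))) (p)))  →  (u (p) (k (m (u (p) (m (p) (t))) (q (h (p) (u (h (p) (p)) (t))) (m (h (p) (p)) (t)))) (m (p) (m (p) (q (h (p) (p)) (t)))) (p)))
2. (u (p) (k (m (u (p) (m (p) (t))) (q (h (p) (u (h (p) (p)) (t))) (m (h (p) (p)) (t)))) (m (p) (m (p) (q (h (p) (p)) (t)))) (p)))  →  (u (p) (k (m (u (p) (m (p) (t))) (q (u (h (p) (p)) (t)) (m (h (p) (p)) (t)))) (m (p) (m (p) (q (h (p) (p)) (t)))) (p)))
3. (u (p) (k (m (u (p) (m (p) (t))) (q (u (h (p) (p)) (t)) (m (h (p) (p)) (t)))) (m (p) (m (p) (q (h (p) (p)) (t)))) (p)))  →  (u (p) (k (m (u (p) (m (p) (t))) (q (u (p) (t)) (m (h (p) (p)) (t)))) (m (p) (m (p) (q (h (p) (p)) (t)))) (p)))
4. (u (p) (k (m (u (p) (m (p) (t))) (q (u (p) (t)) (m (h (p) (p)) (t)))) (m (p) (m (p) (q (h (p) (p)) (t)))) (p)))  →  (u (p) (k (m (u (p) (m (p) (t))) (q (u (p) (t)) (m (p) (t)))) (m (p) (m (p) (q (h (p) (p)) (t)))) (p)))
5. (u (p) (k (m (u (p) (m (p) (t))) (q (u (p) (t)) (m (p) (t)))) (m (p) (m (p) (q (h (p) (p)) (t)))) (p)))  →  (u (p) (k (m (u (p) (m (p) (t))) (q (u (p) (t)) (m (p) (t)))) (m (p) (m (p) (q (p) (t)))) (p)))


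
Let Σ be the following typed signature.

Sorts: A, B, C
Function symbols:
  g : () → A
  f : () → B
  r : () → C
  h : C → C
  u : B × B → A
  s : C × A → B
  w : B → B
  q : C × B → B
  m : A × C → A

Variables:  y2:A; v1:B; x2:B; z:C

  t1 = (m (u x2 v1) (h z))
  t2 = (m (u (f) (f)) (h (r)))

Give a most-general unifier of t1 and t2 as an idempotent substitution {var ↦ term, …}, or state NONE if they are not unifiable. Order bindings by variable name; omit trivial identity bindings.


{v1 ↦ (f), x2 ↦ (f), z ↦ (r)}


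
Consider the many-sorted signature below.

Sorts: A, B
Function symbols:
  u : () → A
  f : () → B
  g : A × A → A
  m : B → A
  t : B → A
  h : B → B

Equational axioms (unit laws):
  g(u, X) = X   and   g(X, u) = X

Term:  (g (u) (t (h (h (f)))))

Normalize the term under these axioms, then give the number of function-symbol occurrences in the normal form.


1. (g (u) (t (h (h (f)))))  →  (t (h (h (f))))
normal form: (t (h (h (f))))

size = 4


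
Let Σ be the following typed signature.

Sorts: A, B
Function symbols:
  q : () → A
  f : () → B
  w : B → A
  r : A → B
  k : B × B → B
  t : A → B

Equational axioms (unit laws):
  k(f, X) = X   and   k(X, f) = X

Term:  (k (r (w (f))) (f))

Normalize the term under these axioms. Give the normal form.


1. (k (r (w (f))) (f))  →  (r (w (f)))

normal form = (r (w (f)))


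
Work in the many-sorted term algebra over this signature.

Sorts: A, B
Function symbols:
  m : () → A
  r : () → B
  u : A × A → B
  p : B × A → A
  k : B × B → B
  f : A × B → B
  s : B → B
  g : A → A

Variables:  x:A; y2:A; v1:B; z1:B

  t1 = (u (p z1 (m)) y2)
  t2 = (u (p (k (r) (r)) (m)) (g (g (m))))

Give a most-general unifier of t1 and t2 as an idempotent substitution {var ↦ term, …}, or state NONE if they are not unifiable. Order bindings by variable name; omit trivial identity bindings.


{y2 ↦ (g (g (m))), z1 ↦ (k (r) (r))}


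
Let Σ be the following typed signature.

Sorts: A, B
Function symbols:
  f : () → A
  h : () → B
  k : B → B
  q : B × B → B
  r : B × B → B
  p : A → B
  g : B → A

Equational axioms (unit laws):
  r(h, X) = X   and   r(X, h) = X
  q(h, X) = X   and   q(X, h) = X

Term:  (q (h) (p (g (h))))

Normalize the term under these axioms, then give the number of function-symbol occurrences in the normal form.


size = 3

1. (q (h) (p (g (h))))  →  (p (g (h)))
normal form: (p (g (h)))


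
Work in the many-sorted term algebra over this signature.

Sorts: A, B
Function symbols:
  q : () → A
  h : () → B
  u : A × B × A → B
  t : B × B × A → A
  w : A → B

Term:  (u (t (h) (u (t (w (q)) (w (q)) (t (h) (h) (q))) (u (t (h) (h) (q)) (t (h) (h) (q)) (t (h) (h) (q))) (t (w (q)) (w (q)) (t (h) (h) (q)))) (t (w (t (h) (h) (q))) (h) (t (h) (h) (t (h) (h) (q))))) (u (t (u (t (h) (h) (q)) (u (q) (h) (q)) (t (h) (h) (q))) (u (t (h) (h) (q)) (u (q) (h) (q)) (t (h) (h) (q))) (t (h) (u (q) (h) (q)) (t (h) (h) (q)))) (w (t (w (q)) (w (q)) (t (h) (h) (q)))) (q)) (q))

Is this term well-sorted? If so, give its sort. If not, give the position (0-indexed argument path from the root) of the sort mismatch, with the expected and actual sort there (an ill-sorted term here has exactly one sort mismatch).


ill-sorted at position [0, 1, 1, 1]: expected B, got A

    (h) : B
          (q) : A
        (w (q)) : B
          (q) : A
        (w (q)) : B
          (h) : B
          (h) : B
          (q) : A
        (t (h) (h) (q)) : A
      (t (w (q)) (w (q)) (t (h) (h) (q))) : A
          (h) : B
          (h) : B
          (q) : A
        (t (h) (h) (q)) : A
          (h) : B
          (h) : B
          (q) : A
        (t (h) (h) (q)) : A
          (h) : B
          (h) : B
          (q) : A
        (t (h) (h) (q)) : A
      (u (t (h) (h) (q)) (t (h) (h) (q)) (t (h) (h) (q))) : ✗ arg 1 at [0, 1, 1, 1] has sort A, expected B
          (q) : A
        (w (q)) : B
          (q) : A
        (w (q)) : B
          (h) : B
          (h) : B
          (q) : A
        (t (h) (h) (q)) : A
      (t (w (q)) (w (q)) (t (h) (h) (q))) : A
          (h) : B
          (h) : B
          (q) : A
        (t (h) (h) (q)) : A
      (w (t (h) (h) (q))) : B
      (h) : B
        (h) : B
        (h) : B
          (h) : B
          (h) : B
          (q) : A
        (t (h) (h) (q)) : A
      (t (h) (h) (t (h) (h) (q))) : A
    (t (w (t (h) (h) (q))) (h) (t (h) (h) (t (h) (h) (q)))) : A
          (h) : B
          (h) : B
          (q) : A
        (t (h) (h) (q)) : A
          (q) : A
          (h) : B
          (q) : A
        (u (q) (h) (q)) : B
          (h) : B
          (h) : B
          (q) : A
        (t (h) (h) (q)) : A
      (u (t (h) (h) (q)) (u (q) (h) (q)) (t (h) (h) (q))) : B
          (h) : B
          (h) : B
          (q) : A
        (t (h) (h) (q)) : A
          (q) : A
          (h) : B
          (q) : A
        (u (q) (h) (q)) : B
          (h) : B
          (h) : B
          (q) : A
        (t (h) (h) (q)) : A
      (u (t (h) (h) (q)) (u (q) (h) (q)) (t (h) (h) (q))) : B
        (h) : B
          (q) : A
          (h) : B
          (q) : A
        (u (q) (h) (q)) : B
          (h) : B
          (h) : B
          (q) : A
        (t (h) (h) (q)) : A
      (t (h) (u (q) (h) (q)) (t (h) (h) (q))) : A
    (t (u (t (h) (h) (q)) (u (q) (h) (q)) (t (h) (h) (q))) (u (t (h) (h) (q)) (u (q) (h) (q)) (t (h) (h) (q))) (t (h) (u (q) (h) (q)) (t (h) (h) (q)))) : A
          (q) : A
        (w (q)) : B
          (q) : A
        (w (q)) : B
          (h) : B
          (h) : B
          (q) : A
        (t (h) (h) (q)) : A
      (t (w (q)) (w (q)) (t (h) (h) (q))) : A
    (w (t (w (q)) (w (q)) (t (h) (h) (q)))) : B
    (q) : A
  (u (t (u (t (h) (h) (q)) (u (q) (h) (q)) (t (h) (h) (q))) (u (t (h) (h) (q)) (u (q) (h) (q)) (t (h) (h) (q))) (t (h) (u (q) (h) (q)) (t (h) (h) (q)))) (w (t (w (q)) (w (q)) (t (h) (h) (q)))) (q)) : B
  (q) : A


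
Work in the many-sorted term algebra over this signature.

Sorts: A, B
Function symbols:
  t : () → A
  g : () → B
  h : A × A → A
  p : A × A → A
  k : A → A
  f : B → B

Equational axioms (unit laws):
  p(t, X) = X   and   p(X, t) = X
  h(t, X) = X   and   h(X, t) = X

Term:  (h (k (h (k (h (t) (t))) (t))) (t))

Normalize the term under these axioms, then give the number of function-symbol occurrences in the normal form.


1. (h (k (h (k (h (t) (t))) (t))) (t))  →  (k (h (k (h (t) (t))) (t)))
2. (k (h (k (h (t) (t))) (t)))  →  (k (k (h (t) (t))))
3. (k (k (h (t) (t))))  →  (k (k (t)))
normal form: (k (k (t)))

size = 3


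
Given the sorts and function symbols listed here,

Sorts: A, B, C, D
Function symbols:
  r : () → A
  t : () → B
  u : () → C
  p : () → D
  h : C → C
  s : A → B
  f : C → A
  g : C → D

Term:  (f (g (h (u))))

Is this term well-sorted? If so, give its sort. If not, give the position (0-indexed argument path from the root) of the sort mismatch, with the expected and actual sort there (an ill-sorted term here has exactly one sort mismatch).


ill-sorted at position [0]: expected C, got D

      (u) : C
    (h (u)) : C
  (g (h (u))) : D
(f (g (h (u)))) : ✗ arg 0 at [0] has sort D, expected C


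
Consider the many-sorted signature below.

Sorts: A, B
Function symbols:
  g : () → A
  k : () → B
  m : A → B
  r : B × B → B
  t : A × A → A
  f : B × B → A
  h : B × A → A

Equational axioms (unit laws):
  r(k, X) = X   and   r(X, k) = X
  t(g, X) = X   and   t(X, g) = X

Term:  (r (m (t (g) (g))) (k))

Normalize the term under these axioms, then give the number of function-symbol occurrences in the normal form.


size = 2

1. (r (m (t (g) (g))) (k))  →  (m (t (g) (g)))
2. (m (t (g) (g)))  →  (m (g))
normal form: (m (g))


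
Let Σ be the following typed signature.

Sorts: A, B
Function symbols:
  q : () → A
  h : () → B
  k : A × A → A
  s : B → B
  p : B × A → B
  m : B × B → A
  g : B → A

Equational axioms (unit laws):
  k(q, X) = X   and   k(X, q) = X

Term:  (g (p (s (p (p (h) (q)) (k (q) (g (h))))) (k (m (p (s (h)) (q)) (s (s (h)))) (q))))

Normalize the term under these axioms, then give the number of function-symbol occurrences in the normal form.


1. (g (p (s (p (p (h) (q)) (k (q) (g (h))))) (k (m (p (s (h)) (q)) (s (s (h)))) (q))))  →  (g (p (s (p (p (h) (q)) (g (h)))) (k (m (p (s (h)) (q)) (s (s (h)))) (q))))
2. (g (p (s (p (p (h) (q)) (g (h)))) (k (m (p (s (h)) (q)) (s (s (h)))) (q))))  →  (g (p (s (p (p (h) (q)) (g (h)))) (m (p (s (h)) (q)) (s (s (h))))))
normal form: (g (p (s (p (p (h) (q)) (g (h)))) (m (p (s (h)) (q)) (s (s (h))))))

size = 17


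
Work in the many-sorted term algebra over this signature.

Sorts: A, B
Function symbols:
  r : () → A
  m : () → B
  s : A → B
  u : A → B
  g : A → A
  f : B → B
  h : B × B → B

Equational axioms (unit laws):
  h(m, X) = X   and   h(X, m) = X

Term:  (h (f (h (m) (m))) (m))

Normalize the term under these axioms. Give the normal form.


1. (h (f (h (m) (m))) (m))  →  (f (h (m) (m)))
2. (f (h (m) (m)))  →  (f (m))

normal form = (f (m))


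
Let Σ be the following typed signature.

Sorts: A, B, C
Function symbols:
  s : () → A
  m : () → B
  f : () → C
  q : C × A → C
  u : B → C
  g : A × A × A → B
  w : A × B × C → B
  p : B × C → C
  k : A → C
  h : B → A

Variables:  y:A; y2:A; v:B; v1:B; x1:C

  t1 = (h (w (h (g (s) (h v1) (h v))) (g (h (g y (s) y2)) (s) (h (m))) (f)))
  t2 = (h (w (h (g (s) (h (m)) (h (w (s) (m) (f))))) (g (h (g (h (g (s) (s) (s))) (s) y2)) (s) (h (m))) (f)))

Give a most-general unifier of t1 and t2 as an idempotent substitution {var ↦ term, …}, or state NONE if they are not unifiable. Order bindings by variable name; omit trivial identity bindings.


{v ↦ (w (s) (m) (f)), v1 ↦ (m), y ↦ (h (g (s) (s) (s)))}


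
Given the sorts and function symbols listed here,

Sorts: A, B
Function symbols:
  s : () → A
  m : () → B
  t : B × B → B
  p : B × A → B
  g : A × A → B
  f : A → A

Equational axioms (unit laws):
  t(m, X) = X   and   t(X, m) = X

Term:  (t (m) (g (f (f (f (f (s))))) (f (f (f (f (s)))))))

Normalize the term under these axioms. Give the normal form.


normal form = (g (f (f (f (f (s))))) (f (f (f (f (s))))))

1. (t (m) (g (f (f (f (f (s))))) (f (f (f (f (s)))))))  →  (g (f (f (f (f (s))))) (f (f (f (f (s))))))


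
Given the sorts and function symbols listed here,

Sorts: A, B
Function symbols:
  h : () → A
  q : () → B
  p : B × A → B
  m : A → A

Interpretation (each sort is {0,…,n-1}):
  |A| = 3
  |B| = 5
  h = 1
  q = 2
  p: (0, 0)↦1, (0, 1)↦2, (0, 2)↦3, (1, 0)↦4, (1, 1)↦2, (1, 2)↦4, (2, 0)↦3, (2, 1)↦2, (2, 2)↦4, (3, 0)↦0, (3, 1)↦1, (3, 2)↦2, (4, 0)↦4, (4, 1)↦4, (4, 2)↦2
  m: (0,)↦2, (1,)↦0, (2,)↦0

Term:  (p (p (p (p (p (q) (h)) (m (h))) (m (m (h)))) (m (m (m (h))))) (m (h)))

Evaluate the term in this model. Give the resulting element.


  q = 2
  h = 1
  (p (q) (h)) = p(2, 1) = 2
  h = 1
  (m (h)) = m(1,) = 0
  (p (p (q) (h)) (m (h))) = p(2, 0) = 3
  h = 1
  (m (h)) = m(1,) = 0
  (m (m (h))) = m(0,) = 2
  (p (p (p (q) (h)) (m (h))) (m (m (h)))) = p(3, 2) = 2
  h = 1
  (m (h)) = m(1,) = 0
  (m (m (h))) = m(0,) = 2
  (m (m (m (h)))) = m(2,) = 0
  (p (p (p (p (q) (h)) (m (h))) (m (m (h)))) (m (m (m (h))))) = p(2, 0) = 3
  h = 1
  (m (h)) = m(1,) = 0
  (p (p (p (p (p (q) (h)) (m (h))) (m (m (h)))) (m (m (m (h))))) (m (h))) = p(3, 0) = 0

value = 0


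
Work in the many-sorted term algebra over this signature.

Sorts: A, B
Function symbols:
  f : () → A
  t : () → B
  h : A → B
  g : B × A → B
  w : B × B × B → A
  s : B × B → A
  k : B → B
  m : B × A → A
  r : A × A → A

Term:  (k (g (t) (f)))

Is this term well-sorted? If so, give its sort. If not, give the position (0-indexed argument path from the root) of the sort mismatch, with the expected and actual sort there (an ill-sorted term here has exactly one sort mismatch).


    (t) : B
    (f) : A
  (g (t) (f)) : B
(k (g (t) (f))) : B

well-sorted; sort = B


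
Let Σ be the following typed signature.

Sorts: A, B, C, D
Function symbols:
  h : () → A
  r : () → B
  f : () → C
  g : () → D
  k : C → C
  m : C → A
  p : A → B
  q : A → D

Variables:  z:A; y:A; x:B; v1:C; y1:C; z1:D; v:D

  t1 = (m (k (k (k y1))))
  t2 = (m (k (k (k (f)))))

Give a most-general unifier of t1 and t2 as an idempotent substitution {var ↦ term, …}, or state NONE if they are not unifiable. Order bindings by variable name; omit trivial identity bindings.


{y1 ↦ (f)}


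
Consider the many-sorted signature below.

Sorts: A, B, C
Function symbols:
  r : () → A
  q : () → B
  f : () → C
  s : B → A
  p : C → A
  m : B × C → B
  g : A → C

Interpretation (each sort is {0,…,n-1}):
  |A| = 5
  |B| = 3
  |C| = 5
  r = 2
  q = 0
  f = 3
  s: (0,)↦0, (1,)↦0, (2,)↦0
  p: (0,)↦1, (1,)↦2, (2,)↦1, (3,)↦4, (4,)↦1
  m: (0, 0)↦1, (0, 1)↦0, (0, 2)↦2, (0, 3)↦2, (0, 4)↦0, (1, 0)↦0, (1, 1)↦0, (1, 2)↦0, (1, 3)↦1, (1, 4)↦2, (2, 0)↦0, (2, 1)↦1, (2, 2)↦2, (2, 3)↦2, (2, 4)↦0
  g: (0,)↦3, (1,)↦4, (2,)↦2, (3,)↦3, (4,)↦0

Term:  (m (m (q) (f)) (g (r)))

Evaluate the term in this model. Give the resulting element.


value = 2

  q = 0
  f = 3
  (m (q) (f)) = m(0, 3) = 2
  r = 2
  (g (r)) = g(2,) = 2
  (m (m (q) (f)) (g (r))) = m(2, 2) = 2


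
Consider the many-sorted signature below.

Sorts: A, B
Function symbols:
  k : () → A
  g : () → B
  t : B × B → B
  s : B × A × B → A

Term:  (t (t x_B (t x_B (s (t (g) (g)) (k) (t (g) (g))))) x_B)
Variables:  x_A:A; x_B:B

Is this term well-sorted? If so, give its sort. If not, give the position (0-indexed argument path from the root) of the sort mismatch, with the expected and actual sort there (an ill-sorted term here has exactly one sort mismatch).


    x_B : B
      x_B : B
          (g) : B
          (g) : B
        (t (g) (g)) : B
        (k) : A
          (g) : B
          (g) : B
        (t (g) (g)) : B
      (s (t (g) (g)) (k) (t (g) (g))) : A
    (t x_B (s (t (g) (g)) (k) (t (g) (g)))) : ✗ arg 1 at [0, 1, 1] has sort A, expected B
  x_B : B

ill-sorted at position [0, 1, 1]: expected B, got A


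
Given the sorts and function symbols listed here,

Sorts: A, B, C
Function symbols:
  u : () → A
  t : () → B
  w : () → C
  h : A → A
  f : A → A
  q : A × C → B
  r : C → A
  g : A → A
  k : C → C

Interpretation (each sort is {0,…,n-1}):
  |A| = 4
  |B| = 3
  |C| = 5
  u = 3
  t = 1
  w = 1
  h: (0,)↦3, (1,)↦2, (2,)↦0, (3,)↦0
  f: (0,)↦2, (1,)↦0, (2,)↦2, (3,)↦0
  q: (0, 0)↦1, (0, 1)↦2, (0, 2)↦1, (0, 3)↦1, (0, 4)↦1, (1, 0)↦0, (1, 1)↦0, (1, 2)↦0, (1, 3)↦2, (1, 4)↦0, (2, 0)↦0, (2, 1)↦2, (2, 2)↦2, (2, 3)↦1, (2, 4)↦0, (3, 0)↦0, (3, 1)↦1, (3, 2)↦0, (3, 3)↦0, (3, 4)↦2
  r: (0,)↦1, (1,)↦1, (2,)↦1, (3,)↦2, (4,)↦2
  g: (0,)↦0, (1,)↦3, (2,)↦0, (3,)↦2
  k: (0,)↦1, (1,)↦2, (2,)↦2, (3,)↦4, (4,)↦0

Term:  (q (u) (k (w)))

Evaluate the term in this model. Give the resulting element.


  u = 3
  w = 1
  (k (w)) = k(1,) = 2
  (q (u) (k (w))) = q(3, 2) = 0

value = 0


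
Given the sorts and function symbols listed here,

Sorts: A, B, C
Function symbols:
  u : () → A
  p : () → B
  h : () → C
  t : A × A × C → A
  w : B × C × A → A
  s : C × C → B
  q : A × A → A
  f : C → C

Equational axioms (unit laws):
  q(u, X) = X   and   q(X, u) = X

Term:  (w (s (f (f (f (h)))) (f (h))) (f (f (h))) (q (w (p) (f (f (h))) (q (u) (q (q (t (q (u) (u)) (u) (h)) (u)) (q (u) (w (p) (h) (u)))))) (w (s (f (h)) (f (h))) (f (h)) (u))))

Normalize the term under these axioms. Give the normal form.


1. (w (s (f (f (f (h)))) (f (h))) (f (f (h))) (q (w (p) (f (f (h))) (q (u) (q (q (t (q (u) (u)) (u) (h)) (u)) (q (u) (w (p) (h) (u)))))) (w (s (f (h)) (f (h))) (f (h)) (u))))  →  (w (s (f (f (f (h)))) (f (h))) (f (f (h))) (q (w (p) (f (f (h))) (q (q (t (q (u) (u)) (u) (h)) (u)) (q (u) (w (p) (h) (u))))) (w (s (f (h)) (f (h))) (f (h)) (u))))
2. (w (s (f (f (f (h)))) (f (h))) (f (f (h))) (q (w (p) (f (f (h))) (q (q (t (q (u) (u)) (u) (h)) (u)) (q (u) (w (p) (h) (u))))) (w (s (f (h)) (f (h))) (f (h)) (u))))  →  (w (s (f (f (f (h)))) (f (h))) (f (f (h))) (q (w (p) (f (f (h))) (q (t (q (u) (u)) (u) (h)) (q (u) (w (p) (h) (u))))) (w (s (f (h)) (f (h))) (f (h)) (u))))
3. (w (s (f (f (f (h)))) (f (h))) (f (f (h))) (q (w (p) (f (f (h))) (q (t (q (u) (u)) (u) (h)) (q (u) (w (p) (h) (u))))) (w (s (f (h)) (f (h))) (f (h)) (u))))  →  (w (s (f (f (f (h)))) (f (h))) (f (f (h))) (q (w (p) (f (f (h))) (q (t (u) (u) (h)) (q (u) (w (p) (h) (u))))) (w (s (f (h)) (f (h))) (f (h)) (u))))
4. (w (s (f (f (f (h)))) (f (h))) (f (f (h))) (q (w (p) (f (f (h))) (q (t (u) (u) (h)) (q (u) (w (p) (h) (u))))) (w (s (f (h)) (f (h))) (f (h)) (u))))  →  (w (s (f (f (f (h)))) (f (h))) (f (f (h))) (q (w (p) (f (f (h))) (q (t (u) (u) (h)) (w (p) (h) (u)))) (w (s (f (h)) (f (h))) (f (h)) (u))))

normal form = (w (s (f (f (f (h)))) (f (h))) (f (f (h))) (q (w (p) (f (f (h))) (q (t (u) (u) (h)) (w (p) (h) (u)))) (w (s (f (h)) (f (h))) (f (h)) (u))))


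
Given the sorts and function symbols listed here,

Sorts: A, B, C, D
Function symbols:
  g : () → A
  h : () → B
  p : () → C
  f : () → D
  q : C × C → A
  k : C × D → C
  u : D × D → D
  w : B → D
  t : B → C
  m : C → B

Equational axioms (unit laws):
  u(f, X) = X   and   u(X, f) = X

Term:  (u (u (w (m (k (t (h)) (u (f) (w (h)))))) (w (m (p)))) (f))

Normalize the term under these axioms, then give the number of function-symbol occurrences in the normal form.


size = 11

1. (u (u (w (m (k (t (h)) (u (f) (w (h)))))) (w (m (p)))) (f))  →  (u (w (m (k (t (h)) (u (f) (w (h)))))) (w (m (p))))
2. (u (w (m (k (t (h)) (u (f) (w (h)))))) (w (m (p))))  →  (u (w (m (k (t (h)) (w (h))))) (w (m (p))))
normal form: (u (w (m (k (t (h)) (w (h))))) (w (m (p))))


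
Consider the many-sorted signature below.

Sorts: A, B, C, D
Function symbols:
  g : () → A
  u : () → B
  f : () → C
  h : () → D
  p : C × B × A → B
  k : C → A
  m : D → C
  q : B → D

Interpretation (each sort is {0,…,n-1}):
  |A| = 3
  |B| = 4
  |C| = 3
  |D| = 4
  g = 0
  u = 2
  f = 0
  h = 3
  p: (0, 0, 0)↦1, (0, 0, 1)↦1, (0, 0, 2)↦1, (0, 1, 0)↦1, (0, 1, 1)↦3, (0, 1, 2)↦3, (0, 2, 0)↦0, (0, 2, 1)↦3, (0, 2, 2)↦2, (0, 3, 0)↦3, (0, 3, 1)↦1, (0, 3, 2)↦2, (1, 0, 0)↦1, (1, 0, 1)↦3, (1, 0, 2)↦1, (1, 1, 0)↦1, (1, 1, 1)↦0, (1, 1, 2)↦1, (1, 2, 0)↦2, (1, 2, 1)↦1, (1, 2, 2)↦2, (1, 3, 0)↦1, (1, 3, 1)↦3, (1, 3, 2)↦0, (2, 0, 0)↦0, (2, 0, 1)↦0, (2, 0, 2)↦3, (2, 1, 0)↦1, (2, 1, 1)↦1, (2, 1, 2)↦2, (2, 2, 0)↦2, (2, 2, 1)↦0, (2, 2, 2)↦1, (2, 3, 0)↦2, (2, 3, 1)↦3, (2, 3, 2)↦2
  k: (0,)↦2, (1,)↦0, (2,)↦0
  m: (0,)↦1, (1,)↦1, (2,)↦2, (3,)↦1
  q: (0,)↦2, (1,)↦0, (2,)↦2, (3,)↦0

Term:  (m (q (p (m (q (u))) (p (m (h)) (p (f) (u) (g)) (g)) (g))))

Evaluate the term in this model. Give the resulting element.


  u = 2
  (q (u)) = q(2,) = 2
  (m (q (u))) = m(2,) = 2
  h = 3
  (m (h)) = m(3,) = 1
  f = 0
  u = 2
  g = 0
  (p (f) (u) (g)) = p(0, 2, 0) = 0
  g = 0
  (p (m (h)) (p (f) (u) (g)) (g)) = p(1, 0, 0) = 1
  g = 0
  (p (m (q (u))) (p (m (h)) (p (f) (u) (g)) (g)) (g)) = p(2, 1, 0) = 1
  (q (p (m (q (u))) (p (m (h)) (p (f) (u) (g)) (g)) (g))) = q(1,) = 0
  (m (q (p (m (q (u))) (p (m (h)) (p (f) (u) (g)) (g)) (g)))) = m(0,) = 1

value = 1


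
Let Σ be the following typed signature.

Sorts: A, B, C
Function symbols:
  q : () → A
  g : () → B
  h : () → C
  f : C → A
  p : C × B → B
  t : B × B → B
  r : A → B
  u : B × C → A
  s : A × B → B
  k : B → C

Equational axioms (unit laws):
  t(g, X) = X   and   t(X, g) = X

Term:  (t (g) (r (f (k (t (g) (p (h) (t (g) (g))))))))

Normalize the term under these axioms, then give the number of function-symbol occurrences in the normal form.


size = 6

1. (t (g) (r (f (k (t (g) (p (h) (t (g) (g))))))))  →  (r (f (k (t (g) (p (h) (t (g) (g)))))))
2. (r (f (k (t (g) (p (h) (t (g) (g)))))))  →  (r (f (k (p (h) (t (g) (g))))))
3. (r (f (k (p (h) (t (g) (g))))))  →  (r (f (k (p (h) (g)))))
normal form: (r (f (k (p (h) (g)))))


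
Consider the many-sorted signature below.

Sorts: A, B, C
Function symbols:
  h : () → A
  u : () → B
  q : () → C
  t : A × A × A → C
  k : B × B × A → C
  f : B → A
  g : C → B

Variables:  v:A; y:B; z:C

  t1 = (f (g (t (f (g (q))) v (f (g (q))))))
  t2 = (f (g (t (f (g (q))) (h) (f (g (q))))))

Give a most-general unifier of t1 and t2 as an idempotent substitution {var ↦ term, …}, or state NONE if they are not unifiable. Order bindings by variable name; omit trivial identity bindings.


{v ↦ (h)}


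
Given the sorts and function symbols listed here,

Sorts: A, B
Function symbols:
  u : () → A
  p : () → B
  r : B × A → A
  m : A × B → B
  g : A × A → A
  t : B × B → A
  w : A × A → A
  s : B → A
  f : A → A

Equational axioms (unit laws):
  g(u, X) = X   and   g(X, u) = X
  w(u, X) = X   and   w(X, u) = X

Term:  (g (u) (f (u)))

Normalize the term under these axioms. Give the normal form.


1. (g (u) (f (u)))  →  (f (u))

normal form = (f (u))


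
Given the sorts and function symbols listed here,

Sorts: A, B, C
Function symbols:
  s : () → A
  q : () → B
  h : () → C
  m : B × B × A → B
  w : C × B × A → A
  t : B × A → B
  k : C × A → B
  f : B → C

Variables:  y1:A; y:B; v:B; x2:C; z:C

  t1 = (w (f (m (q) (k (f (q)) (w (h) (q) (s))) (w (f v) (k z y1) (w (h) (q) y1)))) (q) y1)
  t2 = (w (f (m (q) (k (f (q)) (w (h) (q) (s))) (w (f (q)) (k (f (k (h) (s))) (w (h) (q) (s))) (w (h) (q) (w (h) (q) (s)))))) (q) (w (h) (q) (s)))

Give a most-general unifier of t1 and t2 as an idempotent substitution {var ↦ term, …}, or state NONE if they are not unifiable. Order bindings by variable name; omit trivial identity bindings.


{v ↦ (q), y1 ↦ (w (h) (q) (s)), z ↦ (f (k (h) (s)))}


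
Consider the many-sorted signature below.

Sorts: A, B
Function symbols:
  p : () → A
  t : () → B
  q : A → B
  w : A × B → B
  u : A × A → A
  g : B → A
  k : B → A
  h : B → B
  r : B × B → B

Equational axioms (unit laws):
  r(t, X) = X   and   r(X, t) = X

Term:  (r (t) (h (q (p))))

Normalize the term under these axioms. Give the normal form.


normal form = (h (q (p)))

1. (r (t) (h (q (p))))  →  (h (q (p)))
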